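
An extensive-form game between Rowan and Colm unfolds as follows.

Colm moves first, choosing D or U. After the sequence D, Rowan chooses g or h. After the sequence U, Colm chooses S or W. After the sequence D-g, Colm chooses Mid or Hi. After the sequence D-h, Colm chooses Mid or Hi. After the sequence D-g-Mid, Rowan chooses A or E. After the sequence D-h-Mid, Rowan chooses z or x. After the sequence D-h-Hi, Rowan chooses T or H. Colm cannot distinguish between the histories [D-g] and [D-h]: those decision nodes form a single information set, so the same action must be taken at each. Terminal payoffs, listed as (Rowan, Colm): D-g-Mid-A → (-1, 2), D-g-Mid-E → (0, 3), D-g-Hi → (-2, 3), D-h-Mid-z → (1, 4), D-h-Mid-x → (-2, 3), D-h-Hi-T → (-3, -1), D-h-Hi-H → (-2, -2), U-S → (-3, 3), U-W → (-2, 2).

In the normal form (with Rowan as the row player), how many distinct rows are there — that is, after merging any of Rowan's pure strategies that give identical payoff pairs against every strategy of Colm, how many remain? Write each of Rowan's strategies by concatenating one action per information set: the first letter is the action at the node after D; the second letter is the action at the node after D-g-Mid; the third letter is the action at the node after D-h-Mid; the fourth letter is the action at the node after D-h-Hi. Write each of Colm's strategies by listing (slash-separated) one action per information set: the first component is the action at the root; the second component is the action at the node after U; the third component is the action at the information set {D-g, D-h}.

6

Rowan has 16 pure strategies: gAzT, gAzH, gAxT, gAxH, gEzT, gEzH, gExT, gExH, hAzT, hAzH, hAxT, hAxH, hEzT, hEzH, hExT, hExH. Columns: D/S/Mid, D/S/Hi, D/W/Mid, D/W/Hi, U/S/Mid, U/S/Hi, U/W/Mid, U/W/Hi.
{gAzT, gAzH, gAxT, gAxH} → row (-1,2) (-2,3) (-1,2) (-2,3) (-3,3) (-3,3) (-2,2) (-2,2)
{gEzT, gEzH, gExT, gExH} → row (0,3) (-2,3) (0,3) (-2,3) (-3,3) (-3,3) (-2,2) (-2,2)
{hAzT, hEzT} → row (1,4) (-3,-1) (1,4) (-3,-1) (-3,3) (-3,3) (-2,2) (-2,2)
{hAzH, hEzH} → row (1,4) (-2,-2) (1,4) (-2,-2) (-3,3) (-3,3) (-2,2) (-2,2)
{hAxT, hExT} → row (-2,3) (-3,-1) (-2,3) (-3,-1) (-3,3) (-3,3) (-2,2) (-2,2)
{hAxH, hExH} → row (-2,3) (-2,-2) (-2,3) (-2,-2) (-3,3) (-3,3) (-2,2) (-2,2)
That's 6 distinct rows out of 16 strategies.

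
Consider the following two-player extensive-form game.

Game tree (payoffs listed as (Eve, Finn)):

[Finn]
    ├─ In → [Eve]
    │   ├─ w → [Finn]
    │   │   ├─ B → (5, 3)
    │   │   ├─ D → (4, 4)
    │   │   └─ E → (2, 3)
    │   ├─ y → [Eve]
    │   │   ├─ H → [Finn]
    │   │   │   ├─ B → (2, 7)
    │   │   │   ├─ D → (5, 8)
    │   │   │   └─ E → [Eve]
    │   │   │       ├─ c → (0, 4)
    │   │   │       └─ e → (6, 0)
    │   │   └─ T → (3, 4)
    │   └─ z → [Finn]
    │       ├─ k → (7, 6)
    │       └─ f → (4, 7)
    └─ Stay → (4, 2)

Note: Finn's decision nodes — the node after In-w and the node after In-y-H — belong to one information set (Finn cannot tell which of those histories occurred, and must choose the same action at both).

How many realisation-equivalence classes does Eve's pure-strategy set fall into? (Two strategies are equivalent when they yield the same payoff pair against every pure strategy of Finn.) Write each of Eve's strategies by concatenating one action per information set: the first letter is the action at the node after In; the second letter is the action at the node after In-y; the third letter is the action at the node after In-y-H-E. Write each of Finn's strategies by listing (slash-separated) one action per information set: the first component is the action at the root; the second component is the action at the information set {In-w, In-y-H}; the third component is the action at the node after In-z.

Eve has 12 pure strategies: wHc, wHe, wTc, wTe, yHc, yHe, yTc, yTe, zHc, zHe, zTc, zTe. Columns: In/B/k, In/B/f, In/D/k, In/D/f, In/E/k, In/E/f, Stay/B/k, Stay/B/f, Stay/D/k, Stay/D/f, Stay/E/k, Stay/E/f.
{wHc, wHe, wTc, wTe} → row (5,3) (5,3) (4,4) (4,4) (2,3) (2,3) (4,2) (4,2) (4,2) (4,2) (4,2) (4,2)
{yHc} → row (2,7) (2,7) (5,8) (5,8) (0,4) (0,4) (4,2) (4,2) (4,2) (4,2) (4,2) (4,2)
{yHe} → row (2,7) (2,7) (5,8) (5,8) (6,0) (6,0) (4,2) (4,2) (4,2) (4,2) (4,2) (4,2)
{yTc, yTe} → row (3,4) (3,4) (3,4) (3,4) (3,4) (3,4) (4,2) (4,2) (4,2) (4,2) (4,2) (4,2)
{zHc, zHe, zTc, zTe} → row (7,6) (4,7) (7,6) (4,7) (7,6) (4,7) (4,2) (4,2) (4,2) (4,2) (4,2) (4,2)
That's 5 distinct rows out of 12 strategies.

5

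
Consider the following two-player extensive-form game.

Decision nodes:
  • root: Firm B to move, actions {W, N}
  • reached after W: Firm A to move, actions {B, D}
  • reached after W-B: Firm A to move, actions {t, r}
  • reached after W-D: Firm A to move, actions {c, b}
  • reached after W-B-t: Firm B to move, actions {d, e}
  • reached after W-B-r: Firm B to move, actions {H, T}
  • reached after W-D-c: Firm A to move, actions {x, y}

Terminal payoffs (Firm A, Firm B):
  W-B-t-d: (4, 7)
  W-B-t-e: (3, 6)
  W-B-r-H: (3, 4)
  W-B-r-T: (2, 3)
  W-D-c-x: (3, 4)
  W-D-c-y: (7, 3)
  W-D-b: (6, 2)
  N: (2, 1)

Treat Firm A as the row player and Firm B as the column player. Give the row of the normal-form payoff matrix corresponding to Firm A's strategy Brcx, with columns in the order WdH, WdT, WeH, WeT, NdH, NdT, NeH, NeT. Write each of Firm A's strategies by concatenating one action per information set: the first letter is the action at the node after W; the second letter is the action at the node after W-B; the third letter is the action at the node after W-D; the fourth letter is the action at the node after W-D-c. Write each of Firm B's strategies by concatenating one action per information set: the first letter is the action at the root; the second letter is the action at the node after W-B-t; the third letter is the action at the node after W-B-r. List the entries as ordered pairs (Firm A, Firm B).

vs WdH: Firm B plays W → Firm A plays B at [W] → Firm A plays r at [W-B] → Firm B plays H at [W-B-r] → (3, 4)
vs WdT: Firm B plays W → Firm A plays B at [W] → Firm A plays r at [W-B] → Firm B plays T at [W-B-r] → (2, 3)
vs WeH: Firm B plays W → Firm A plays B at [W] → Firm A plays r at [W-B] → Firm B plays H at [W-B-r] → (3, 4)
vs WeT: Firm B plays W → Firm A plays B at [W] → Firm A plays r at [W-B] → Firm B plays T at [W-B-r] → (2, 3)
vs NdH: Firm B plays N → (2, 1)
vs NdT: Firm B plays N → (2, 1)
vs NeH: Firm B plays N → (2, 1)
vs NeT: Firm B plays N → (2, 1)

(3,4) (2,3) (3,4) (2,3) (2,1) (2,1) (2,1) (2,1)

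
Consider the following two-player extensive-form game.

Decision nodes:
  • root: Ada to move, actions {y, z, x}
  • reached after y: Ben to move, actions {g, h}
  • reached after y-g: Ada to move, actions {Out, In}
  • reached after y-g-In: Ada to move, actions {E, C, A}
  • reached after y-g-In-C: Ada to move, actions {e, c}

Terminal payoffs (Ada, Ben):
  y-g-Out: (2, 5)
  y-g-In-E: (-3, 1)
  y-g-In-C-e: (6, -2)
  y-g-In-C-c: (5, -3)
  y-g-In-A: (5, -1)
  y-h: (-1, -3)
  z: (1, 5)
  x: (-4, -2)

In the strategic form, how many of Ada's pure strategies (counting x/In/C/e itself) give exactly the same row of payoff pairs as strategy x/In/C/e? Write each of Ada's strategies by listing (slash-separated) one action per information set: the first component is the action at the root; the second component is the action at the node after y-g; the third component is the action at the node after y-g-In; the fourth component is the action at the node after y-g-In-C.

Row for x/In/C/e (columns g, h): (-4,-2) (-4,-2).
Under x/In/C/e, Ada's choice at the node after y-g and at the node after y-g-In and at the node after y-g-In-C can never be reached regardless of what Ben does, so varying those choices leaves every outcome unchanged.
Holding the reachable choices fixed and varying the unreachable ones freely already gives 2 × 3 × 2 = 12 equivalent strategies.
No other strategy reproduces this row, so those 12 are the full class: x/Out/E/e, x/Out/E/c, x/Out/C/e, x/Out/C/c, x/Out/A/e, x/Out/A/c, x/In/E/e, x/In/E/c, x/In/C/e, x/In/C/c, x/In/A/e, x/In/A/c.

12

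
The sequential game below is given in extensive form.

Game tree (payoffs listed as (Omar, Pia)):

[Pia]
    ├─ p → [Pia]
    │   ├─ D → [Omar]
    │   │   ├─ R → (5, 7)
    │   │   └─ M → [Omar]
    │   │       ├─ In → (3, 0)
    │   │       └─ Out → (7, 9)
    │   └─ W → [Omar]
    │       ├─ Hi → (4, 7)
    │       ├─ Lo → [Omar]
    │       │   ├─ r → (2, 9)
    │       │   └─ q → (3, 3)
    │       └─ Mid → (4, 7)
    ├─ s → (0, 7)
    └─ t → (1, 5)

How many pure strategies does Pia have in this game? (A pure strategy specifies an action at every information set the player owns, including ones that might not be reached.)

Pia owns the root with actions {p, s, t} — three choices.
Pia owns the node after p with actions {D, W} — two choices.
A pure strategy fixes one action at each information set independently, so the count is the product 3 × 2 = 6.
(For reference, Omar has 24 pure strategies, giving a 6×24 normal-form matrix.)

6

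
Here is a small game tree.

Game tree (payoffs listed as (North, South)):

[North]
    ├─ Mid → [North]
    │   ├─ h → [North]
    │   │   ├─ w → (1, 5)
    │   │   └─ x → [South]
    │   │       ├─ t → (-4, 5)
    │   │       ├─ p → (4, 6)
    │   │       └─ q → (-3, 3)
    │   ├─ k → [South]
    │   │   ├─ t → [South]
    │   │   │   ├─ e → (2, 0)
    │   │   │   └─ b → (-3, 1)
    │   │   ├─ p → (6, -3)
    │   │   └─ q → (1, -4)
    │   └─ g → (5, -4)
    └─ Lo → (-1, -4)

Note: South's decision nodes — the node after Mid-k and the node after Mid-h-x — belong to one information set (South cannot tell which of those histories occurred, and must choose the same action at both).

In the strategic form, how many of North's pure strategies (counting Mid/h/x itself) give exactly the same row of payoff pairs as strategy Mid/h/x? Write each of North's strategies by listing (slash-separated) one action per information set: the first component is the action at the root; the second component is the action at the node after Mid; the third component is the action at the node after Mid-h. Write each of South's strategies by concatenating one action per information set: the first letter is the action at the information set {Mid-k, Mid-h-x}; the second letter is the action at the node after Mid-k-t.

1

Row for Mid/h/x (columns te, tb, pe, pb, qe, qb): (-4,5) (-4,5) (4,6) (4,6) (-3,3) (-3,3).
Every one of North's information sets is on the play path for some reply by South when North follows Mid/h/x.
Changing the action at any of them therefore changes at least one column, so only Mid/h/x itself gives this row.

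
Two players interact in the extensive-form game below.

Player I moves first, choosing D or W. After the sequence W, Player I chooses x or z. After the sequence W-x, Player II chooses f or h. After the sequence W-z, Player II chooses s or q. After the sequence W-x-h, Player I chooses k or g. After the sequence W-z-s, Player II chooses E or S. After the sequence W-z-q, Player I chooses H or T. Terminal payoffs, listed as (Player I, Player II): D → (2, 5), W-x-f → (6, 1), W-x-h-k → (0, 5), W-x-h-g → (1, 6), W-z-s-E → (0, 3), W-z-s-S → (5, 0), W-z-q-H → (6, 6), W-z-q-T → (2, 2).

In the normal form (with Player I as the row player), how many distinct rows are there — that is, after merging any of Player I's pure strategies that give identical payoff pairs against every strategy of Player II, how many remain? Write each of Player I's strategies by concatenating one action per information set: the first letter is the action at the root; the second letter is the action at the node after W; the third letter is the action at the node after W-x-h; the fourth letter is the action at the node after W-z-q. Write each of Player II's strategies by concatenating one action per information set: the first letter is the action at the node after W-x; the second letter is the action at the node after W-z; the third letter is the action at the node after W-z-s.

5

Player I has 16 pure strategies: DxkH, DxkT, DxgH, DxgT, DzkH, DzkT, DzgH, DzgT, WxkH, WxkT, WxgH, WxgT, WzkH, WzkT, WzgH, WzgT. Columns: fsE, fsS, fqE, fqS, hsE, hsS, hqE, hqS.
{DxkH, DxkT, DxgH, DxgT, DzkH, DzkT, DzgH, DzgT} → row (2,5) (2,5) (2,5) (2,5) (2,5) (2,5) (2,5) (2,5)
{WxkH, WxkT} → row (6,1) (6,1) (6,1) (6,1) (0,5) (0,5) (0,5) (0,5)
{WxgH, WxgT} → row (6,1) (6,1) (6,1) (6,1) (1,6) (1,6) (1,6) (1,6)
{WzkH, WzgH} → row (0,3) (5,0) (6,6) (6,6) (0,3) (5,0) (6,6) (6,6)
{WzkT, WzgT} → row (0,3) (5,0) (2,2) (2,2) (0,3) (5,0) (2,2) (2,2)
That's 5 distinct rows out of 16 strategies.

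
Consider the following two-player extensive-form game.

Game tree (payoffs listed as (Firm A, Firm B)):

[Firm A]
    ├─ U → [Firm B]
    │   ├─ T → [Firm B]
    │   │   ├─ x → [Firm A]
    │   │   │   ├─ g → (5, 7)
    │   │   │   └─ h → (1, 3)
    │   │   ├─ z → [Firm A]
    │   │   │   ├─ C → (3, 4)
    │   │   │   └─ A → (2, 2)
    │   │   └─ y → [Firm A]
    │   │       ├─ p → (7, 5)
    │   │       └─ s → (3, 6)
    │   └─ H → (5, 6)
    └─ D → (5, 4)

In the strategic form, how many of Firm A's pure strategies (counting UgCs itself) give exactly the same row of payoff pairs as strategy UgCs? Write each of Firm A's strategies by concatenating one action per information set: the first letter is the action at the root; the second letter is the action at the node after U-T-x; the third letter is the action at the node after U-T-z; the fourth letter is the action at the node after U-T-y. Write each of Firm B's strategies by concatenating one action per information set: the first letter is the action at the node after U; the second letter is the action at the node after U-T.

1

Row for UgCs (columns Tx, Tz, Ty, Hx, Hz, Hy): (5,7) (3,4) (3,6) (5,6) (5,6) (5,6).
Every one of Firm A's information sets is on the play path for some reply by Firm B when Firm A follows UgCs.
Changing the action at any of them therefore changes at least one column, so only UgCs itself gives this row.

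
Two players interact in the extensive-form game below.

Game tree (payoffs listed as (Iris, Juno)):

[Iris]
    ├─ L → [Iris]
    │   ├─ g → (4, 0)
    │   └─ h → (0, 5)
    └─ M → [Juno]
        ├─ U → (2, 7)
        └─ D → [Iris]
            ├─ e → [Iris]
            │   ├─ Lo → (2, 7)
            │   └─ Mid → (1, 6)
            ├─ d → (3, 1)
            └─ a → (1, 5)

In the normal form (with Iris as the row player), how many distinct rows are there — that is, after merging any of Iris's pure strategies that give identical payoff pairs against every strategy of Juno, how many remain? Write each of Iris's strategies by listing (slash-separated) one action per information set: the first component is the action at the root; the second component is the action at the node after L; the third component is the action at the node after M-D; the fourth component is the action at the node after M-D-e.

6

Iris has 24 pure strategies: L/g/e/Lo, L/g/e/Mid, L/g/d/Lo, L/g/d/Mid, L/g/a/Lo, L/g/a/Mid, L/h/e/Lo, L/h/e/Mid, L/h/d/Lo, L/h/d/Mid, L/h/a/Lo, L/h/a/Mid, M/g/e/Lo, M/g/e/Mid, M/g/d/Lo, M/g/d/Mid, M/g/a/Lo, M/g/a/Mid, M/h/e/Lo, M/h/e/Mid, M/h/d/Lo, M/h/d/Mid, M/h/a/Lo, M/h/a/Mid. Columns: U, D.
{L/g/e/Lo, L/g/e/Mid, L/g/d/Lo, L/g/d/Mid, L/g/a/Lo, L/g/a/Mid} → row (4,0) (4,0)
{L/h/e/Lo, L/h/e/Mid, L/h/d/Lo, L/h/d/Mid, L/h/a/Lo, L/h/a/Mid} → row (0,5) (0,5)
{M/g/e/Lo, M/h/e/Lo} → row (2,7) (2,7)
{M/g/e/Mid, M/h/e/Mid} → row (2,7) (1,6)
{M/g/d/Lo, M/g/d/Mid, M/h/d/Lo, M/h/d/Mid} → row (2,7) (3,1)
{M/g/a/Lo, M/g/a/Mid, M/h/a/Lo, M/h/a/Mid} → row (2,7) (1,5)
That's 6 distinct rows out of 24 strategies.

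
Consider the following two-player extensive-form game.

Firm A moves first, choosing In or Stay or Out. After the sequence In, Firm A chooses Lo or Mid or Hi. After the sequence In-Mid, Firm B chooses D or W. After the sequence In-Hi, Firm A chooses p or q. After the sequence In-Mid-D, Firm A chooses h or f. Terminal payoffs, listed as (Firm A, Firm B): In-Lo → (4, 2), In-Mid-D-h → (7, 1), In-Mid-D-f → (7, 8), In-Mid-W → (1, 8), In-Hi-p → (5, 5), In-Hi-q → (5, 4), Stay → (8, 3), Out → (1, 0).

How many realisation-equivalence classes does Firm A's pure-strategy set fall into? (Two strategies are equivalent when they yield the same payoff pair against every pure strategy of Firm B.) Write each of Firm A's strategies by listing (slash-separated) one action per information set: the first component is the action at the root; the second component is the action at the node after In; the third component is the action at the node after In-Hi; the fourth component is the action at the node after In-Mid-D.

Firm A has 36 pure strategies: In/Lo/p/h, In/Lo/p/f, In/Lo/q/h, In/Lo/q/f, In/Mid/p/h, In/Mid/p/f, In/Mid/q/h, In/Mid/q/f, In/Hi/p/h, In/Hi/p/f, In/Hi/q/h, In/Hi/q/f, Stay/Lo/p/h, Stay/Lo/p/f, Stay/Lo/q/h, Stay/Lo/q/f, Stay/Mid/p/h, Stay/Mid/p/f, Stay/Mid/q/h, Stay/Mid/q/f, Stay/Hi/p/h, Stay/Hi/p/f, Stay/Hi/q/h, Stay/Hi/q/f, Out/Lo/p/h, Out/Lo/p/f, Out/Lo/q/h, Out/Lo/q/f, Out/Mid/p/h, Out/Mid/p/f, Out/Mid/q/h, Out/Mid/q/f, Out/Hi/p/h, Out/Hi/p/f, Out/Hi/q/h, Out/Hi/q/f. Columns: D, W.
{In/Lo/p/h, In/Lo/p/f, In/Lo/q/h, In/Lo/q/f} → row (4,2) (4,2)
{In/Mid/p/h, In/Mid/q/h} → row (7,1) (1,8)
{In/Mid/p/f, In/Mid/q/f} → row (7,8) (1,8)
{In/Hi/p/h, In/Hi/p/f} → row (5,5) (5,5)
{In/Hi/q/h, In/Hi/q/f} → row (5,4) (5,4)
{Stay/Lo/p/h, Stay/Lo/p/f, Stay/Lo/q/h, Stay/Lo/q/f, Stay/Mid/p/h, Stay/Mid/p/f, Stay/Mid/q/h, Stay/Mid/q/f, Stay/Hi/p/h, Stay/Hi/p/f, Stay/Hi/q/h, Stay/Hi/q/f} → row (8,3) (8,3)
{Out/Lo/p/h, Out/Lo/p/f, Out/Lo/q/h, Out/Lo/q/f, Out/Mid/p/h, Out/Mid/p/f, Out/Mid/q/h, Out/Mid/q/f, Out/Hi/p/h, Out/Hi/p/f, Out/Hi/q/h, Out/Hi/q/f} → row (1,0) (1,0)
That's 7 distinct rows out of 36 strategies.

7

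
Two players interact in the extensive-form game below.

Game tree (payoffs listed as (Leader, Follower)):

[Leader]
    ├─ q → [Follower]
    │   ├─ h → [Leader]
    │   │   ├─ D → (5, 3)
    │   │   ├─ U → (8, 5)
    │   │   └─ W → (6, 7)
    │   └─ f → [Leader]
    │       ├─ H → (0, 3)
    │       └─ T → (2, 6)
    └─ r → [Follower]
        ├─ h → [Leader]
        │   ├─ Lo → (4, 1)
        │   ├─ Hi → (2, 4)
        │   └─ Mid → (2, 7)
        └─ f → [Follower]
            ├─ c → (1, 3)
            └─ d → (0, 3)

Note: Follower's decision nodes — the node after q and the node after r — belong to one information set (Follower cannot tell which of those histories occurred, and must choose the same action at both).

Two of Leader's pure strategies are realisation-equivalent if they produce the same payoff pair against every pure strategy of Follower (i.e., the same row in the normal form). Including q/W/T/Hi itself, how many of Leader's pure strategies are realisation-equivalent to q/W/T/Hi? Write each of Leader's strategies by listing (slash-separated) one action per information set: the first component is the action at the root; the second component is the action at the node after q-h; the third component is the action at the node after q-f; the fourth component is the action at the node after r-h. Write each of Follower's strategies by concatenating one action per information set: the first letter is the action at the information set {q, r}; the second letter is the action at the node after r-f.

3

Row for q/W/T/Hi (columns hc, hd, fc, fd): (6,7) (6,7) (2,6) (2,6).
Under q/W/T/Hi, Leader's choice at the node after r-h can never be reached regardless of what Follower does, so varying those choices leaves every outcome unchanged.
Holding the reachable choices fixed and varying the unreachable one freely already gives 3 equivalent strategies.
No other strategy reproduces this row, so those 3 are the full class: q/W/T/Lo, q/W/T/Hi, q/W/T/Mid.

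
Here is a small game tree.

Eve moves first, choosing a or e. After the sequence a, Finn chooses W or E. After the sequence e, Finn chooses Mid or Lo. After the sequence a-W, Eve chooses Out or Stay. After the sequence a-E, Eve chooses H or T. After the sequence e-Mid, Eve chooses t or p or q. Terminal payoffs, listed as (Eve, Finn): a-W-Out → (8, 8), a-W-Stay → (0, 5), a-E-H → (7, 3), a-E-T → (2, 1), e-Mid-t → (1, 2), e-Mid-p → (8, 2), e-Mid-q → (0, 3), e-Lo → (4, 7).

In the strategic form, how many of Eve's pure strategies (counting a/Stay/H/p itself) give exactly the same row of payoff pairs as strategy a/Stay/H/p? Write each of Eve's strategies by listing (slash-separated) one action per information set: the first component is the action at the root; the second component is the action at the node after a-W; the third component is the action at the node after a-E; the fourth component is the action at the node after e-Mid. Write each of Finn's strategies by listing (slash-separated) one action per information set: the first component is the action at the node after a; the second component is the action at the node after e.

3

Row for a/Stay/H/p (columns W/Mid, W/Lo, E/Mid, E/Lo): (0,5) (0,5) (7,3) (7,3).
Under a/Stay/H/p, Eve's choice at the node after e-Mid can never be reached regardless of what Finn does, so varying those choices leaves every outcome unchanged.
Holding the reachable choices fixed and varying the unreachable one freely already gives 3 equivalent strategies.
No other strategy reproduces this row, so those 3 are the full class: a/Stay/H/t, a/Stay/H/p, a/Stay/H/q.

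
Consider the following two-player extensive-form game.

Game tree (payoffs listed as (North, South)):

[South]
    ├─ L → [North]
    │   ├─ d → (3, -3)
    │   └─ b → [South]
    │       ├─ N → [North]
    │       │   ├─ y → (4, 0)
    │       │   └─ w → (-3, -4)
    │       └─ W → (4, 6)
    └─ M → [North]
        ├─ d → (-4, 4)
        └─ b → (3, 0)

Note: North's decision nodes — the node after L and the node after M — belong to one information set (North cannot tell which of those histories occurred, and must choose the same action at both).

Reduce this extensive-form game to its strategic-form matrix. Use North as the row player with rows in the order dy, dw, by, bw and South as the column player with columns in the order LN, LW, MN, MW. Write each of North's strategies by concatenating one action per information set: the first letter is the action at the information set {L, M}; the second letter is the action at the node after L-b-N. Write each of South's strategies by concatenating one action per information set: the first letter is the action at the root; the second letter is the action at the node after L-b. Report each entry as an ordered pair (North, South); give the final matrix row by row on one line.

dy: (3,-3) (3,-3) (-4,4) (-4,4) | dw: (3,-3) (3,-3) (-4,4) (-4,4) | by: (4,0) (4,6) (3,0) (3,0) | bw: (-3,-4) (4,6) (3,0) (3,0)

           LN       LW       MN       MW
  dy   (3,-3)   (3,-3)   (-4,4)   (-4,4)
  dw   (3,-3)   (3,-3)   (-4,4)   (-4,4)
  by    (4,0)    (4,6)    (3,0)    (3,0)
  bw  (-3,-4)    (4,6)    (3,0)    (3,0)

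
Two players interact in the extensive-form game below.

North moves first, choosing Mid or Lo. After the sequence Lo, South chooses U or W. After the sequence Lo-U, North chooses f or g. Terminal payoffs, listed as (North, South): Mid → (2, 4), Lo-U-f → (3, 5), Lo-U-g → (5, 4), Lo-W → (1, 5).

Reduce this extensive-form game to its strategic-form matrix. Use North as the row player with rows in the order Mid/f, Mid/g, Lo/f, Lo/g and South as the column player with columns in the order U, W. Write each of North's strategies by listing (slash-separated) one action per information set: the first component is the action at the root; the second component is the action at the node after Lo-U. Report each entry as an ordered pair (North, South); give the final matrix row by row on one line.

Row Mid/f: U→(2,4), W→(2,4)
Row Mid/g: U→(2,4), W→(2,4)
Row Lo/f: U→(3,5), W→(1,5)
Row Lo/g: U→(5,4), W→(1,5)

Mid/f: (2,4) (2,4) | Mid/g: (2,4) (2,4) | Lo/f: (3,5) (1,5) | Lo/g: (5,4) (1,5)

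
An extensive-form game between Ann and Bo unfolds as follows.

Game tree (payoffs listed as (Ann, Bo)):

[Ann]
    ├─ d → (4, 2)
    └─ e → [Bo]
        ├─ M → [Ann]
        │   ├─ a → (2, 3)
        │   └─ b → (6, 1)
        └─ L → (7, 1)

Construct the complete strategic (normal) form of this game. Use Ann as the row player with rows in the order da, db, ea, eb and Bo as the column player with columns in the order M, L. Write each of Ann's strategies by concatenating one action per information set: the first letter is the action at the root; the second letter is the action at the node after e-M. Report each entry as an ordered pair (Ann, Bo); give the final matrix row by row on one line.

            M        L
  da    (4,2)    (4,2)
  db    (4,2)    (4,2)
  ea    (2,3)    (7,1)
  eb    (6,1)    (7,1)

da: (4,2) (4,2) | db: (4,2) (4,2) | ea: (2,3) (7,1) | eb: (6,1) (7,1)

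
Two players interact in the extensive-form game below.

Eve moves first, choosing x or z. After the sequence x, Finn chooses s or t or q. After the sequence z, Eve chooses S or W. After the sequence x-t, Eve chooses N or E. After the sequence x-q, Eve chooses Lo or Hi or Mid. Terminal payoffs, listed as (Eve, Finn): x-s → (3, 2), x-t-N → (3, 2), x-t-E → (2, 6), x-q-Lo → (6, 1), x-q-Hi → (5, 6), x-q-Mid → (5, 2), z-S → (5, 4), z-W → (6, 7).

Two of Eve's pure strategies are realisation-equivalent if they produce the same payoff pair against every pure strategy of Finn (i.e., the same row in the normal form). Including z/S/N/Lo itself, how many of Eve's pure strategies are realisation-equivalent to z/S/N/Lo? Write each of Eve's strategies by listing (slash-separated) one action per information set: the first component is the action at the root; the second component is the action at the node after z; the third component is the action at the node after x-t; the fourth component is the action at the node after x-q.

6

Row for z/S/N/Lo (columns s, t, q): (5,4) (5,4) (5,4).
Under z/S/N/Lo, Eve's choice at the node after x-t and at the node after x-q can never be reached regardless of what Finn does, so varying those choices leaves every outcome unchanged.
Holding the reachable choices fixed and varying the unreachable ones freely already gives 2 × 3 = 6 equivalent strategies.
No other strategy reproduces this row, so those 6 are the full class: z/S/N/Lo, z/S/N/Hi, z/S/N/Mid, z/S/E/Lo, z/S/E/Hi, z/S/E/Mid.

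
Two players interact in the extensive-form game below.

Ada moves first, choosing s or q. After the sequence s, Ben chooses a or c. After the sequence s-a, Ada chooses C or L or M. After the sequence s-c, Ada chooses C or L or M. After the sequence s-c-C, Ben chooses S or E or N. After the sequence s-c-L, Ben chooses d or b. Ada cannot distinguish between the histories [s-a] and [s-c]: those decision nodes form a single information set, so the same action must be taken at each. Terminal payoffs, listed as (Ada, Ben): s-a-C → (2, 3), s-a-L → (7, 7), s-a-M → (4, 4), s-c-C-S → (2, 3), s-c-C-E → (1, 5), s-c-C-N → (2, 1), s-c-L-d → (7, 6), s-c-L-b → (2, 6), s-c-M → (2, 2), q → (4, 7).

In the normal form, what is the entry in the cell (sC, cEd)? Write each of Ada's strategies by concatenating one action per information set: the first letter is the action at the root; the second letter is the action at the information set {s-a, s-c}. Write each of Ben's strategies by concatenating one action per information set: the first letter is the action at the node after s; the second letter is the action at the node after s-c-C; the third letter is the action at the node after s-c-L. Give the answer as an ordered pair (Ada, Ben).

(1, 5)

Trace the play path from the root:
  Ada plays s
  Ben plays c at [s]
  Ada plays C at [s-c]
  Ben plays E at [s-c-C]
→ terminal payoff (1, 5).
(Ben's choice at the node after s-c-L is never reached on this path, so it doesn't affect the outcome.)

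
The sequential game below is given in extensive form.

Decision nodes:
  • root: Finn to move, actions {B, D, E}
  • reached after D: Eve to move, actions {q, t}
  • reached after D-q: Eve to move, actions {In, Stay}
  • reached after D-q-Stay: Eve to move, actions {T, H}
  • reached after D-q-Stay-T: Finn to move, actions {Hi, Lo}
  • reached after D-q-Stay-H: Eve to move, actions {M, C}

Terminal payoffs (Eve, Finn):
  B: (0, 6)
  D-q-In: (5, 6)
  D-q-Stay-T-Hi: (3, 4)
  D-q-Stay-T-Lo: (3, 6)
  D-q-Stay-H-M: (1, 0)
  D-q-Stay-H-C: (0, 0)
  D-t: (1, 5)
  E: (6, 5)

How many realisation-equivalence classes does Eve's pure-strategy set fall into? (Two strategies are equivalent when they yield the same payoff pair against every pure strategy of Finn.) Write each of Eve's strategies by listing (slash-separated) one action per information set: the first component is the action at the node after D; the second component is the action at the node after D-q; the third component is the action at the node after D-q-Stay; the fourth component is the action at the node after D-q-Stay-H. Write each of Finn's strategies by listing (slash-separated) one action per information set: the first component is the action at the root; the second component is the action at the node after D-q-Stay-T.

Eve has 16 pure strategies: q/In/T/M, q/In/T/C, q/In/H/M, q/In/H/C, q/Stay/T/M, q/Stay/T/C, q/Stay/H/M, q/Stay/H/C, t/In/T/M, t/In/T/C, t/In/H/M, t/In/H/C, t/Stay/T/M, t/Stay/T/C, t/Stay/H/M, t/Stay/H/C. Columns: B/Hi, B/Lo, D/Hi, D/Lo, E/Hi, E/Lo.
{q/In/T/M, q/In/T/C, q/In/H/M, q/In/H/C} → row (0,6) (0,6) (5,6) (5,6) (6,5) (6,5)
{q/Stay/T/M, q/Stay/T/C} → row (0,6) (0,6) (3,4) (3,6) (6,5) (6,5)
{q/Stay/H/M} → row (0,6) (0,6) (1,0) (1,0) (6,5) (6,5)
{q/Stay/H/C} → row (0,6) (0,6) (0,0) (0,0) (6,5) (6,5)
{t/In/T/M, t/In/T/C, t/In/H/M, t/In/H/C, t/Stay/T/M, t/Stay/T/C, t/Stay/H/M, t/Stay/H/C} → row (0,6) (0,6) (1,5) (1,5) (6,5) (6,5)
That's 5 distinct rows out of 16 strategies.

5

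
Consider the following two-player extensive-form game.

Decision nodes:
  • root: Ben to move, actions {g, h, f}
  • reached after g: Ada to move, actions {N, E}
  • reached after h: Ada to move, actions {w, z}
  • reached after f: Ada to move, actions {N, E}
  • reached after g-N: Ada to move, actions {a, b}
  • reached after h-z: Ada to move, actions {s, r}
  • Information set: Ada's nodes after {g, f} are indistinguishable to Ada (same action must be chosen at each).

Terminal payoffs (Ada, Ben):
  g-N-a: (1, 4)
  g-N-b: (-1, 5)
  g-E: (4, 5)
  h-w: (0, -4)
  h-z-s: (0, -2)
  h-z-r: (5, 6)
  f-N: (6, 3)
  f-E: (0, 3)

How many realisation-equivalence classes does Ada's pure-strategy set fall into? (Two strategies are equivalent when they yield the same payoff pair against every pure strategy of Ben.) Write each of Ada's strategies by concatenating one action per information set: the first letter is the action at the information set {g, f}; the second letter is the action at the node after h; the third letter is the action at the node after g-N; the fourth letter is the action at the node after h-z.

Ada has 16 pure strategies: Nwas, Nwar, Nwbs, Nwbr, Nzas, Nzar, Nzbs, Nzbr, Ewas, Ewar, Ewbs, Ewbr, Ezas, Ezar, Ezbs, Ezbr. Columns: g, h, f.
{Nwas, Nwar} → row (1,4) (0,-4) (6,3)
{Nwbs, Nwbr} → row (-1,5) (0,-4) (6,3)
{Nzas} → row (1,4) (0,-2) (6,3)
{Nzar} → row (1,4) (5,6) (6,3)
{Nzbs} → row (-1,5) (0,-2) (6,3)
{Nzbr} → row (-1,5) (5,6) (6,3)
{Ewas, Ewar, Ewbs, Ewbr} → row (4,5) (0,-4) (0,3)
{Ezas, Ezbs} → row (4,5) (0,-2) (0,3)
{Ezar, Ezbr} → row (4,5) (5,6) (0,3)
That's 9 distinct rows out of 16 strategies.

9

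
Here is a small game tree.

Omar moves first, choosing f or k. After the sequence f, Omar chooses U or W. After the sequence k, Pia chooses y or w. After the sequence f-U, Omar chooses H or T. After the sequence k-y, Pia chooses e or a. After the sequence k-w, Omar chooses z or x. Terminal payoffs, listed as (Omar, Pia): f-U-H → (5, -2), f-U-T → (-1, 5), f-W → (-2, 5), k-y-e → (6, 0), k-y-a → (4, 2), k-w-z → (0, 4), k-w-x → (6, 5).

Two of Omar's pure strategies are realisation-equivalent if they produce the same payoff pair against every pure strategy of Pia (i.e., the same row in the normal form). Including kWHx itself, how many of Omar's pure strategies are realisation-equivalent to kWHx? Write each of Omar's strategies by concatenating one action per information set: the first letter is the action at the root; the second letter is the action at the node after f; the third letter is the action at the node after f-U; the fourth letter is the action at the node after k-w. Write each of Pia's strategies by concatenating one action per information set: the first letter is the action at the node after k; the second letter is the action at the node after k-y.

Row for kWHx (columns ye, ya, we, wa): (6,0) (4,2) (6,5) (6,5).
Under kWHx, Omar's choice at the node after f and at the node after f-U can never be reached regardless of what Pia does, so varying those choices leaves every outcome unchanged.
Holding the reachable choices fixed and varying the unreachable ones freely already gives 2 × 2 = 4 equivalent strategies.
No other strategy reproduces this row, so those 4 are the full class: kUHx, kUTx, kWHx, kWTx.

4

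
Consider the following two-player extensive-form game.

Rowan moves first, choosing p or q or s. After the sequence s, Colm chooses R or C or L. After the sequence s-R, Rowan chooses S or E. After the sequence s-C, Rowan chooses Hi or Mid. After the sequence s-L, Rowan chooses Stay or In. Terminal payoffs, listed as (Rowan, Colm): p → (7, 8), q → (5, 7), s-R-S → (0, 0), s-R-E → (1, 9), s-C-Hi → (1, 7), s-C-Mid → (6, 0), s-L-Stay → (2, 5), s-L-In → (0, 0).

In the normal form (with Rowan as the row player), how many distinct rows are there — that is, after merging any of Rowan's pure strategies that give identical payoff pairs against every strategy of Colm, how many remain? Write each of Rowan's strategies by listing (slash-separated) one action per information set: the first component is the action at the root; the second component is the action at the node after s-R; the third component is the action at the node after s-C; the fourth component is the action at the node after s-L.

Rowan has 24 pure strategies: p/S/Hi/Stay, p/S/Hi/In, p/S/Mid/Stay, p/S/Mid/In, p/E/Hi/Stay, p/E/Hi/In, p/E/Mid/Stay, p/E/Mid/In, q/S/Hi/Stay, q/S/Hi/In, q/S/Mid/Stay, q/S/Mid/In, q/E/Hi/Stay, q/E/Hi/In, q/E/Mid/Stay, q/E/Mid/In, s/S/Hi/Stay, s/S/Hi/In, s/S/Mid/Stay, s/S/Mid/In, s/E/Hi/Stay, s/E/Hi/In, s/E/Mid/Stay, s/E/Mid/In. Columns: R, C, L.
{p/S/Hi/Stay, p/S/Hi/In, p/S/Mid/Stay, p/S/Mid/In, p/E/Hi/Stay, p/E/Hi/In, p/E/Mid/Stay, p/E/Mid/In} → row (7,8) (7,8) (7,8)
{q/S/Hi/Stay, q/S/Hi/In, q/S/Mid/Stay, q/S/Mid/In, q/E/Hi/Stay, q/E/Hi/In, q/E/Mid/Stay, q/E/Mid/In} → row (5,7) (5,7) (5,7)
{s/S/Hi/Stay} → row (0,0) (1,7) (2,5)
{s/S/Hi/In} → row (0,0) (1,7) (0,0)
{s/S/Mid/Stay} → row (0,0) (6,0) (2,5)
{s/S/Mid/In} → row (0,0) (6,0) (0,0)
{s/E/Hi/Stay} → row (1,9) (1,7) (2,5)
{s/E/Hi/In} → row (1,9) (1,7) (0,0)
{s/E/Mid/Stay} → row (1,9) (6,0) (2,5)
{s/E/Mid/In} → row (1,9) (6,0) (0,0)
That's 10 distinct rows out of 24 strategies.

10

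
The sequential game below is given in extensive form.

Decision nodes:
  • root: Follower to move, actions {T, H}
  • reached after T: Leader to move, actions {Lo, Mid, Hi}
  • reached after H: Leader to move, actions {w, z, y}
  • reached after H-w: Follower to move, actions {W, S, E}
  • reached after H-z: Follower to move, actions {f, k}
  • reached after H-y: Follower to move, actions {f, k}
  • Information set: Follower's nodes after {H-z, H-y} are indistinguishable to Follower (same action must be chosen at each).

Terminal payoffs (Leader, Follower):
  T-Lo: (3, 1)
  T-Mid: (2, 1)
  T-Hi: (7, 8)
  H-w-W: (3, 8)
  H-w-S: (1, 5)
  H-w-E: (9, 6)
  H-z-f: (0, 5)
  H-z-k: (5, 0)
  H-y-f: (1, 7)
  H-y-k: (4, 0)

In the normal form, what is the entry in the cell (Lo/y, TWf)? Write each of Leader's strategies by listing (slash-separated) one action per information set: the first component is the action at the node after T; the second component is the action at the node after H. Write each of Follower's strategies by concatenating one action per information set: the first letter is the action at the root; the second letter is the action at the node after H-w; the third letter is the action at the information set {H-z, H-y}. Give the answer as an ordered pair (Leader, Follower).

Trace the play path from the root:
  Follower plays T
  Leader plays Lo at [T]
→ terminal payoff (3, 1).
(Leader's choice at the node after H is never reached on this path, so it doesn't affect the outcome.)

(3, 1)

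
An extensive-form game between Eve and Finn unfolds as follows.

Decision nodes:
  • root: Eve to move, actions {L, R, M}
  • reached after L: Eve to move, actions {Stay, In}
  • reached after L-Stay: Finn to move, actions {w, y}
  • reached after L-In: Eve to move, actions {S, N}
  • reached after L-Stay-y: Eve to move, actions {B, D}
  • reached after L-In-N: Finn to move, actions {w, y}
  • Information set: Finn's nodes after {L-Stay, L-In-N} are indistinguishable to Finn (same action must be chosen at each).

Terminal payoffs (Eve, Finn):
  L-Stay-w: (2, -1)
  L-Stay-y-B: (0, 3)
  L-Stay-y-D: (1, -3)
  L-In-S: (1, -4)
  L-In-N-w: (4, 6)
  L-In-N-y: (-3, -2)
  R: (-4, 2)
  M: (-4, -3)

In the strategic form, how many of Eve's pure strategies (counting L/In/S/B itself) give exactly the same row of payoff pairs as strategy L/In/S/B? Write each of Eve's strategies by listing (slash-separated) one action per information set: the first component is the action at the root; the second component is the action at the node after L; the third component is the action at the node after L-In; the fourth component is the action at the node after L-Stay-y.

2

Row for L/In/S/B (columns w, y): (1,-4) (1,-4).
Under L/In/S/B, Eve's choice at the node after L-Stay-y can never be reached regardless of what Finn does, so varying those choices leaves every outcome unchanged.
Holding the reachable choices fixed and varying the unreachable one freely already gives 2 equivalent strategies.
No other strategy reproduces this row, so those 2 are the full class: L/In/S/B, L/In/S/D.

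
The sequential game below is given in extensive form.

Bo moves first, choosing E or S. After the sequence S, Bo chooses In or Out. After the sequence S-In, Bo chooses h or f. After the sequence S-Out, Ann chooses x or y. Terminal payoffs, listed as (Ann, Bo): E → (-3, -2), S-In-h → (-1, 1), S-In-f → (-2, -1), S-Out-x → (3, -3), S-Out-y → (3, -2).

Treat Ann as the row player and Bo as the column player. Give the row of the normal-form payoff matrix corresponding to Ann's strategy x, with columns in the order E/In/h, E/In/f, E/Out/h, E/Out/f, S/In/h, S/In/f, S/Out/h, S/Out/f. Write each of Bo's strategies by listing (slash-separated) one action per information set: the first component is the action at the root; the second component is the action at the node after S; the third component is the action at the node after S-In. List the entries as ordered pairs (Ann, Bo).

vs E/In/h: Bo plays E → (-3, -2)
vs E/In/f: Bo plays E → (-3, -2)
vs E/Out/h: Bo plays E → (-3, -2)
vs E/Out/f: Bo plays E → (-3, -2)
vs S/In/h: Bo plays S → Bo plays In at [S] → Bo plays h at [S-In] → (-1, 1)
vs S/In/f: Bo plays S → Bo plays In at [S] → Bo plays f at [S-In] → (-2, -1)
vs S/Out/h: Bo plays S → Bo plays Out at [S] → Ann plays x at [S-Out] → (3, -3)
vs S/Out/f: Bo plays S → Bo plays Out at [S] → Ann plays x at [S-Out] → (3, -3)

(-3,-2) (-3,-2) (-3,-2) (-3,-2) (-1,1) (-2,-1) (3,-3) (3,-3)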